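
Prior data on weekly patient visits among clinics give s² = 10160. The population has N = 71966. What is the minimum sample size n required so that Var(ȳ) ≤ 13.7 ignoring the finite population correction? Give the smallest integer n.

Without fpc, n₀ = s²/D = 10160/13.7 = 741.6058.
Rounding up, n = 742.

742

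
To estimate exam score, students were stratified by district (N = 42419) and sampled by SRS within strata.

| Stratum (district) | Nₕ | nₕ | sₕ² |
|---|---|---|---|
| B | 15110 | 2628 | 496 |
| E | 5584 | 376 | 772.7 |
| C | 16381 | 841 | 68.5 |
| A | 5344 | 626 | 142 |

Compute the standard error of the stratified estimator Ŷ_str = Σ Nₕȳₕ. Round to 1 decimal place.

Var(Ŷ_str) = Σₕ Nₕ²(1 − fₕ)sₕ²/nₕ.
B: 15110²·(1 − 2628/15110)·496/2628 = 3.5596308 × 10^7.
E: 5584²·(1 − 376/5584)·772.7/376 = 5.9763972 × 10^7.
C: 16381²·(1 − 841/16381)·68.5/841 = 2.0734139 × 10^7.
A: 5344²·(1 − 626/5344)·142/626 = 5.719241 × 10^6.
Sum = 1.2181366 × 10^8.
SE = √(1.2181366 × 10^8) = 11036.9.

11036.9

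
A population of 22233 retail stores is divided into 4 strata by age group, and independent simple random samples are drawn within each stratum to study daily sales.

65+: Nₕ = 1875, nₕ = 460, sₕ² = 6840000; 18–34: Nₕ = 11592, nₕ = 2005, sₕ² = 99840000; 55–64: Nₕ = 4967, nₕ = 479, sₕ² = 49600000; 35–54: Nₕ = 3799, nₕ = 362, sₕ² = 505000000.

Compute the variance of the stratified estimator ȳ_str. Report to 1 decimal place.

Var(ȳ_str) = Σₕ Wₕ²(1 − fₕ)sₕ²/nₕ with Wₕ = Nₕ/N, N = 22233.
65+: Wₕ = 0.08433410; term = 0.08433410²·(1 − 0.24533333)·6840000/460 = 79.810466.
18–34: Wₕ = 0.52138713; term = 0.52138713²·(1 − 0.17296411)·99840000/2005 = 11195.285.
55–64: Wₕ = 0.22340665; term = 0.22340665²·(1 − 0.09643648)·49600000/479 = 4669.7866.
35–54: Wₕ = 0.17087213; term = 0.17087213²·(1 − 0.09528823)·505000000/362 = 36849.831.
Sum = 52794.713.

52794.7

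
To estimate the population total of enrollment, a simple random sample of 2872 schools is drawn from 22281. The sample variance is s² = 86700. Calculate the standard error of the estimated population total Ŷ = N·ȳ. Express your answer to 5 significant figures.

114260

Var(Ŷ) = N²·Var(ȳ) = N²·(1 − n/N)·s²/n.
f = 2872/22281 = 0.12889906; Var(ȳ) = 0.87110094·86700/2872 = 26.296815.
Var(Ŷ) = 22281² · 26.296815 = 1.3054869 × 10^10.
SE(Ŷ) = √(1.3054869 × 10^10) = 114260.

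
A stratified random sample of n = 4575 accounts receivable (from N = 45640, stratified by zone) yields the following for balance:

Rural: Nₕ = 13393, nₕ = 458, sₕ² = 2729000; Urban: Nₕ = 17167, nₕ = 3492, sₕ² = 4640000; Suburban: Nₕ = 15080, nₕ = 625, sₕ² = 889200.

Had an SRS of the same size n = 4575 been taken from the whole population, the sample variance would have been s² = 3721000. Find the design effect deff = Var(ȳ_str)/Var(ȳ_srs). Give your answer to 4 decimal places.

Var(ȳ_str) = Σ Wₕ²(1−fₕ)sₕ²/nₕ with Wₕ = Nₕ/45640:
  Rural: (13393/45640)²·(1−458/13393)·2729000/458 = 495.55412
  Urban: (17167/45640)²·(1−3492/17167)·4640000/3492 = 149.75255
  Suburban: (15080/45640)²·(1−625/15080)·889200/625 = 148.88385
  → Var(ȳ_str) = 794.19052.
Var(ȳ_srs) = (1 − 4575/45640)·3721000/4575 = 731.80397.
deff = 794.19052 / 731.80397 = 1.0853.

1.0853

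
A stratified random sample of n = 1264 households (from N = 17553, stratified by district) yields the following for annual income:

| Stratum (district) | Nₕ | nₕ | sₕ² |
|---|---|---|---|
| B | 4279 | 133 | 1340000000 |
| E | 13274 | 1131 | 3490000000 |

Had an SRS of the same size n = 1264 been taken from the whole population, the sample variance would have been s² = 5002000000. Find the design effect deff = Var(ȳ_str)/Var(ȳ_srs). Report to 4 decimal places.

0.5976

Var(ȳ_str) = Σ Wₕ²(1−fₕ)sₕ²/nₕ with Wₕ = Nₕ/17553:
  B: (4279/17553)²·(1−133/4279)·1340000000/133 = 580125.61
  E: (13274/17553)²·(1−1131/13274)·3490000000/1131 = 1.6143137 × 10^6
  → Var(ȳ_str) = 2.1944393 × 10^6.
Var(ȳ_srs) = (1 − 1264/17553)·5002000000/1264 = 3.6723129 × 10^6.
deff = (2.1944393 × 10^6) / (3.6723129 × 10^6) = 0.5976.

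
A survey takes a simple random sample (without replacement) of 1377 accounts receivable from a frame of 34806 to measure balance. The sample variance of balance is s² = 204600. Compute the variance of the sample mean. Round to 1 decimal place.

142.7

Under SRS without replacement, Var(ȳ) = (1 − f)·s²/n with f = n/N = 1377/34806 = 0.03956214.
Var(ȳ) = (1 − 0.03956214)·204600/1377 = 0.96043786·148.58388 = 142.70558.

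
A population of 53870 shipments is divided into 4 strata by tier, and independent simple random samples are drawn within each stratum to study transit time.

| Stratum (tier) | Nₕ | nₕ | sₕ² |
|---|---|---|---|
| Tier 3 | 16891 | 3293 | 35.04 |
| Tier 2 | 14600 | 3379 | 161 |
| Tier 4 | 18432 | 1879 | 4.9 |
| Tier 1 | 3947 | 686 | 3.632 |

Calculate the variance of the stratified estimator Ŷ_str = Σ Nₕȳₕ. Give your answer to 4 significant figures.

1.111 × 10^7

Var(Ŷ_str) = Σₕ Nₕ²(1 − fₕ)sₕ²/nₕ.
Tier 3: 16891²·(1 − 3293/16891)·35.04/3293 = 2.4440088 × 10^6.
Tier 2: 14600²·(1 − 3379/14600)·161/3379 = 7.8058842 × 10^6.
Tier 4: 18432²·(1 − 1879/18432)·4.9/1879 = 795643.42.
Tier 1: 3947²·(1 − 686/3947)·3.632/686 = 68145.887.
Sum = 1.1113682 × 10^7.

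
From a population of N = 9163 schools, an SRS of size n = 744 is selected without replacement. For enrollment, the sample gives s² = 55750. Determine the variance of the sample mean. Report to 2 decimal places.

Under SRS without replacement, Var(ȳ) = (1 − f)·s²/n with f = n/N = 744/9163 = 0.08119611.
Var(ȳ) = (1 − 0.08119611)·55750/744 = 0.91880389·74.932796 = 68.848544.

68.85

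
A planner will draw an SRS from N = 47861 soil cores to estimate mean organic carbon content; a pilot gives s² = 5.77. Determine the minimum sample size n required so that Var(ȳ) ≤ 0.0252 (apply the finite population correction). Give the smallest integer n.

228

Without fpc, n₀ = s²/D = 5.77/0.0252 = 228.9683.
With fpc, (1 − n/N)·s²/n ≤ D requires n ≥ n₀/(1 + n₀/N) = 228.9683/(1 + 228.9683/47861) = 227.8781.
Rounding up, n = 228.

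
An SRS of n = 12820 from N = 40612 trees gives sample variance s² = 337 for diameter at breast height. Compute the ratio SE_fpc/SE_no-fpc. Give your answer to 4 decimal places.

0.8272

f = n/N = 12820/40612 = 0.31567025.
SE_no-fpc = √(s²/n) = 0.16213282; SE_fpc = √((1−f)s²/n) = 0.13412312.
Ratio = √(1−f) = 0.82724226.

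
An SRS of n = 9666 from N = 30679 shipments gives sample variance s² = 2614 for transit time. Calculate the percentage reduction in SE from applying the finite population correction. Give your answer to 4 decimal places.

f = n/N = 9666/30679 = 0.31506894.
SE_no-fpc = √(s²/n) = 0.52003119; SE_fpc = √((1−f)s²/n) = 0.43038074.
Ratio = √(1−f) = 0.82760562. Reduction = 100·(1 − 0.82760562) = 17.2394%.

17.2394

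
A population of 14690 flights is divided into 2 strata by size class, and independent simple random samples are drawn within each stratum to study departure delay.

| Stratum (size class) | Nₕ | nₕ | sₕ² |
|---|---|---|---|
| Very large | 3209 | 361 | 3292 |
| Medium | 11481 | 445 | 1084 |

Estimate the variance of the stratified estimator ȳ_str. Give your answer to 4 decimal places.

1.8165

Var(ȳ_str) = Σₕ Wₕ²(1 − fₕ)sₕ²/nₕ with Wₕ = Nₕ/N, N = 14690.
Very large: Wₕ = 0.21844792; term = 0.21844792²·(1 − 0.11249610)·3292/361 = 0.38620575.
Medium: Wₕ = 0.78155208; term = 0.78155208²·(1 − 0.03875969)·1084/445 = 1.4302669.
Sum = 1.8164727.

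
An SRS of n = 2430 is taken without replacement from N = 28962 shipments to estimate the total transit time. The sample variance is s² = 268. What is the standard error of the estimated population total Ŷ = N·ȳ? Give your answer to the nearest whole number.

9206

Var(Ŷ) = N²·Var(ȳ) = N²·(1 − n/N)·s²/n.
f = 2430/28962 = 0.08390305; Var(ȳ) = 0.91609695·268/2430 = 0.10103456.
Var(Ŷ) = 28962² · 0.10103456 = 8.4747531 × 10^7.
SE(Ŷ) = √(8.4747531 × 10^7) = 9206.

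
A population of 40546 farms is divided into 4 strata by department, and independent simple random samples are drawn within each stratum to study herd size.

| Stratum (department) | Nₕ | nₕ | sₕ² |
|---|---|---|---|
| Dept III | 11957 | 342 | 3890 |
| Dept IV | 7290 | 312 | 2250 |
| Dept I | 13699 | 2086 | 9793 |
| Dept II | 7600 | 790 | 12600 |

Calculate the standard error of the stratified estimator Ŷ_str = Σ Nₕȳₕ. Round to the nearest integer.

59320

Var(Ŷ_str) = Σₕ Nₕ²(1 − fₕ)sₕ²/nₕ.
Dept III: 11957²·(1 − 342/11957)·3890/342 = 1.5796648 × 10^9.
Dept IV: 7290²·(1 − 312/7290)·2250/312 = 3.6684822 × 10^8.
Dept I: 13699²·(1 − 2086/13699)·9793/2086 = 7.4685233 × 10^8.
Dept II: 7600²·(1 − 790/7600)·12600/790 = 8.2547544 × 10^8.
Sum = 3.5188408 × 10^9.
SE = √(3.5188408 × 10^9) = 59320.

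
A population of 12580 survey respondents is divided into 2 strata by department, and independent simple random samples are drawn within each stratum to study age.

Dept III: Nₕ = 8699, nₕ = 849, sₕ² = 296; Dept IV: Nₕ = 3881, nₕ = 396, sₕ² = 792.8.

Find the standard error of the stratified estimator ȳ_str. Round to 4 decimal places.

0.5670

Var(ȳ_str) = Σₕ Wₕ²(1 − fₕ)sₕ²/nₕ with Wₕ = Nₕ/N, N = 12580.
Dept III: Wₕ = 0.69149444; term = 0.69149444²·(1 − 0.09759742)·296/849 = 0.15043945.
Dept IV: Wₕ = 0.30850556; term = 0.30850556²·(1 − 0.10203556)·792.8/396 = 0.17110141.
Sum = 0.32154086.
SE = √(0.32154086) = 0.5670.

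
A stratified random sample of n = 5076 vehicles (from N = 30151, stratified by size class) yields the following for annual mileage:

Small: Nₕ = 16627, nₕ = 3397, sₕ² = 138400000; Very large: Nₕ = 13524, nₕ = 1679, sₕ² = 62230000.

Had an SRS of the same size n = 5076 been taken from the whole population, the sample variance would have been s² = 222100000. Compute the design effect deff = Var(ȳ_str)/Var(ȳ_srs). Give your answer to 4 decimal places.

Var(ȳ_str) = Σ Wₕ²(1−fₕ)sₕ²/nₕ with Wₕ = Nₕ/30151:
  Small: (16627/30151)²·(1−3397/16627)·138400000/3397 = 9858.5
  Very large: (13524/30151)²·(1−1679/13524)·62230000/1679 = 6531.0933
  → Var(ȳ_str) = 16389.593.
Var(ȳ_srs) = (1 − 5076/30151)·222100000/5076 = 36388.669.
deff = 16389.593 / 36388.669 = 0.4504.

0.4504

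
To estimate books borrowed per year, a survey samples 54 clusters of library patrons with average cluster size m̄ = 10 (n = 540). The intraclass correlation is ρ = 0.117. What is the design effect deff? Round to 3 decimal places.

2.053

deff = 1 + (10 − 1)·0.117 = 1 + 1.053 = 2.053.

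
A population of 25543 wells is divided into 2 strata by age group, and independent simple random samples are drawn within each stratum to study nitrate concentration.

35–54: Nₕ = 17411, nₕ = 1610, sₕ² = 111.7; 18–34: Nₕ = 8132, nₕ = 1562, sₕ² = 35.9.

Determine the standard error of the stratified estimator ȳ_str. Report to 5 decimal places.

Var(ȳ_str) = Σₕ Wₕ²(1 − fₕ)sₕ²/nₕ with Wₕ = Nₕ/N, N = 25543.
35–54: Wₕ = 0.68163489; term = 0.68163489²·(1 − 0.09247028)·111.7/1610 = 0.029254439.
18–34: Wₕ = 0.31836511; term = 0.31836511²·(1 − 0.19208067)·35.9/1562 = 0.0018820552.
Sum = 0.031136494.
SE = √(0.031136494) = 0.17646.

0.17646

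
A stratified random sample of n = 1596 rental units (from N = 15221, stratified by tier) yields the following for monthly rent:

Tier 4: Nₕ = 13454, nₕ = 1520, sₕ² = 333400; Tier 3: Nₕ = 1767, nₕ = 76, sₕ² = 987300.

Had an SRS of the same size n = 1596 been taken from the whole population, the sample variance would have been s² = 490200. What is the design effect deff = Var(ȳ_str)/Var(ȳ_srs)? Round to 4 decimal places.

Var(ȳ_str) = Σ Wₕ²(1−fₕ)sₕ²/nₕ with Wₕ = Nₕ/15221:
  Tier 4: (13454/15221)²·(1−1520/13454)·333400/1520 = 152.01033
  Tier 3: (1767/15221)²·(1−76/1767)·987300/76 = 167.54417
  → Var(ȳ_str) = 319.5545.
Var(ȳ_srs) = (1 − 1596/15221)·490200/1596 = 274.93735.
deff = 319.5545 / 274.93735 = 1.1623.

1.1623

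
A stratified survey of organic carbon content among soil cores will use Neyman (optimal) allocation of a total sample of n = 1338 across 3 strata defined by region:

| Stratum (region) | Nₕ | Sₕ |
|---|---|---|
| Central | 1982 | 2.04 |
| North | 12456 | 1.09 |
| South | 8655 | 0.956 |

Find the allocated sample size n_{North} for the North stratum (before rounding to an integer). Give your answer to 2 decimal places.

Neyman allocation: nₕ = n·NₕSₕ / Σⱼ NⱼSⱼ.
Σ NⱼSⱼ = 1982·2.04 + 12456·1.09 + 8655·0.956 = 25894.5.
n_{North} = 1338·12456·1.09 / 25894.5 = 701.54.

701.54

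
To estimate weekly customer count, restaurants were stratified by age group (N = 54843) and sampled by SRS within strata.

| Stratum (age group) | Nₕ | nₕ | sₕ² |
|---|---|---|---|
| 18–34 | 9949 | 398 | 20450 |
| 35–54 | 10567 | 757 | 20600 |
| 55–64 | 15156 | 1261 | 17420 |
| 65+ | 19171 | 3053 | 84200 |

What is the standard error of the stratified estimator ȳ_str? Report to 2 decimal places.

2.52

Var(ȳ_str) = Σₕ Wₕ²(1 − fₕ)sₕ²/nₕ with Wₕ = Nₕ/N, N = 54843.
18–34: Wₕ = 0.18140875; term = 0.18140875²·(1 − 0.04000402)·20450/398 = 1.62329.
35–54: Wₕ = 0.19267728; term = 0.19267728²·(1 − 0.07163812)·20600/757 = 0.93788513.
55–64: Wₕ = 0.27635250; term = 0.27635250²·(1 − 0.08320137)·17420/1261 = 0.96723901.
65+: Wₕ = 0.34956148; term = 0.34956148²·(1 − 0.15925095)·84200/3053 = 2.8333407.
Sum = 6.3617548.
SE = √(6.3617548) = 2.52.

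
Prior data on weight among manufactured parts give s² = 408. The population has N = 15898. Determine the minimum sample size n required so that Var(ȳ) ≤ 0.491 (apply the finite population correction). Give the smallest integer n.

790

Without fpc, n₀ = s²/D = 408/0.491 = 830.9572.
With fpc, (1 − n/N)·s²/n ≤ D requires n ≥ n₀/(1 + n₀/N) = 830.9572/(1 + 830.9572/15898) = 789.6821.
Rounding up, n = 790.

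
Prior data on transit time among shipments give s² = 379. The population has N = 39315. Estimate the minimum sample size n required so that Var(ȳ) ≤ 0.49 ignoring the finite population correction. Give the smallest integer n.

Without fpc, n₀ = s²/D = 379/0.49 = 773.4694.
Rounding up, n = 774.

774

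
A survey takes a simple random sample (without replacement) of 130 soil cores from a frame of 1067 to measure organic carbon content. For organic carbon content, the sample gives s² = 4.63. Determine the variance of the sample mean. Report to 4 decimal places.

0.0313

Under SRS without replacement, Var(ȳ) = (1 − f)·s²/n with f = n/N = 130/1067 = 0.12183693.
Var(ȳ) = (1 − 0.12183693)·4.63/130 = 0.87816307·0.035615385 = 0.031276116.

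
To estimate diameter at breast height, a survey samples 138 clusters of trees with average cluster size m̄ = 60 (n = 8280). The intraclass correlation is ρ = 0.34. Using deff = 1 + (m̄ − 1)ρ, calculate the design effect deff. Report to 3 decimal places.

deff = 1 + (60 − 1)·0.34 = 1 + 20.06 = 21.06.

21.060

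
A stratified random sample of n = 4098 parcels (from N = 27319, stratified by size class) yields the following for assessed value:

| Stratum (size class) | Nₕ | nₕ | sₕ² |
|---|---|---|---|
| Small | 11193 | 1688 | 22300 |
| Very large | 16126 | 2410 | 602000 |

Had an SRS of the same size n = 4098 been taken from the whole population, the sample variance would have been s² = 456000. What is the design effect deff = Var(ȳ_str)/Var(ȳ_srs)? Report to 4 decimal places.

0.8026

Var(ȳ_str) = Σ Wₕ²(1−fₕ)sₕ²/nₕ with Wₕ = Nₕ/27319:
  Small: (11193/27319)²·(1−1688/11193)·22300/1688 = 1.8832217
  Very large: (16126/27319)²·(1−2410/16126)·602000/2410 = 74.029358
  → Var(ȳ_str) = 75.91258.
Var(ȳ_srs) = (1 − 4098/27319)·456000/4098 = 94.582112.
deff = 75.91258 / 94.582112 = 0.8026.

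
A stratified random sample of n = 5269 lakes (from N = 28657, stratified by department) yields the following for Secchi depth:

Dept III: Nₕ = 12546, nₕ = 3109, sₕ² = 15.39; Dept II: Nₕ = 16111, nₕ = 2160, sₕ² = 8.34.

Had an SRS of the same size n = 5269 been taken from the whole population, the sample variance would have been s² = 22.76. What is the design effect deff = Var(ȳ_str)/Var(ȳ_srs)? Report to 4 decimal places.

0.5022

Var(ȳ_str) = Σ Wₕ²(1−fₕ)sₕ²/nₕ with Wₕ = Nₕ/28657:
  Dept III: (12546/28657)²·(1−3109/12546)·15.39/3109 = 7.1366712 × 10^-4
  Dept II: (16111/28657)²·(1−2160/16111)·8.34/2160 = 0.0010567657
  → Var(ȳ_str) = 0.0017704328.
Var(ȳ_srs) = (1 − 5269/28657)·22.76/5269 = 0.0035253839.
deff = 0.0017704328 / 0.0035253839 = 0.5022.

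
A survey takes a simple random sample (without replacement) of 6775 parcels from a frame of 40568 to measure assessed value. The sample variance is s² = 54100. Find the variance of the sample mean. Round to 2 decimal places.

6.65

Under SRS without replacement, Var(ȳ) = (1 − f)·s²/n with f = n/N = 6775/40568 = 0.16700355.
Var(ȳ) = (1 − 0.16700355)·54100/6775 = 0.83299645·7.9852399 = 6.6516765.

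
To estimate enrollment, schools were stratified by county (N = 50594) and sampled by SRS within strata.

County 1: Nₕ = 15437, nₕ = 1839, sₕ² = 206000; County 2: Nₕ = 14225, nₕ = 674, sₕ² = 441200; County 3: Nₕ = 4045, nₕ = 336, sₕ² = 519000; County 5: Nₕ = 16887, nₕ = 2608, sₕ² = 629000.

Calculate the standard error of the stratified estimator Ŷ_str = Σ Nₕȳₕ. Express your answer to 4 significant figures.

Var(Ŷ_str) = Σₕ Nₕ²(1 − fₕ)sₕ²/nₕ.
County 1: 15437²·(1 − 1839/15437)·206000/1839 = 2.3513833 × 10^10.
County 2: 14225²·(1 − 674/14225)·441200/674 = 1.2618253 × 10^11.
County 3: 4045²·(1 − 336/4045)·519000/336 = 2.317413 × 10^10.
County 5: 16887²·(1 − 2608/16887)·629000/2608 = 5.8155843 × 10^10.
Sum = 2.3102634 × 10^11.
SE = √(2.3102634 × 10^11) = 480700.

480700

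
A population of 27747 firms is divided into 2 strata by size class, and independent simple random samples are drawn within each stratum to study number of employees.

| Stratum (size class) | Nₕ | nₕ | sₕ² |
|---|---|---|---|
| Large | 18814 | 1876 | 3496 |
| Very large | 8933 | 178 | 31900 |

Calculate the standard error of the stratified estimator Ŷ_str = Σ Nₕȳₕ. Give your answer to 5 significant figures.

Var(Ŷ_str) = Σₕ Nₕ²(1 − fₕ)sₕ²/nₕ.
Large: 18814²·(1 − 1876/18814)·3496/1876 = 5.9385697 × 10^8.
Very large: 8933²·(1 − 178/8933)·31900/178 = 1.4016002 × 10^10.
Sum = 1.4609859 × 10^10.
SE = √(1.4609859 × 10^10) = 120870.

120870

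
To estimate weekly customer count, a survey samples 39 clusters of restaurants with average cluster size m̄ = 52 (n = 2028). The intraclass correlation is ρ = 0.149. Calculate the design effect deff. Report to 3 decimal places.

deff = 1 + (52 − 1)·0.149 = 1 + 7.599 = 8.599.

8.599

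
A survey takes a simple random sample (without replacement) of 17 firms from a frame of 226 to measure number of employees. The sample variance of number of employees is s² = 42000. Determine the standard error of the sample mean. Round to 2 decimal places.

Under SRS without replacement, Var(ȳ) = (1 − f)·s²/n with f = n/N = 17/226 = 0.07522124.
Var(ȳ) = (1 − 0.07522124)·42000/17 = 0.92477876·2470.5882 = 2284.7475.
SE(ȳ) = √(2284.7475) = 47.80.

47.80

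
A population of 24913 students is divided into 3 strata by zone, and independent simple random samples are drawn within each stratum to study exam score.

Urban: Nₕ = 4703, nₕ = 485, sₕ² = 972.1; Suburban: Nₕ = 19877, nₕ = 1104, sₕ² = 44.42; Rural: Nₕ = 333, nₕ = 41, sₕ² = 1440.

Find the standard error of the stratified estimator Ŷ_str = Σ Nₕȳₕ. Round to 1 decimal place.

Var(Ŷ_str) = Σₕ Nₕ²(1 − fₕ)sₕ²/nₕ.
Urban: 4703²·(1 − 485/4703)·972.1/485 = 3.9760401 × 10^7.
Suburban: 19877²·(1 − 1104/19877)·44.42/1104 = 1.5013917 × 10^7.
Rural: 333²·(1 − 41/333)·1440/41 = 3.415118 × 10^6.
Sum = 5.8189436 × 10^7.
SE = √(5.8189436 × 10^7) = 7628.2.

7628.2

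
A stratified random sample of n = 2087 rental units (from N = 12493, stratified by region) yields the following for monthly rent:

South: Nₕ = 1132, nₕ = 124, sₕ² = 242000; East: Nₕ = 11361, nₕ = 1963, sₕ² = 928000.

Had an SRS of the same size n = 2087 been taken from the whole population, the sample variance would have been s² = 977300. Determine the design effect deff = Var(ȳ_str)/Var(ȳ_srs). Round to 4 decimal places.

Var(ȳ_str) = Σ Wₕ²(1−fₕ)sₕ²/nₕ with Wₕ = Nₕ/12493:
  South: (1132/12493)²·(1−124/1132)·242000/124 = 14.268133
  East: (11361/12493)²·(1−1963/11361)·928000/1963 = 323.4046
  → Var(ȳ_str) = 337.67273.
Var(ȳ_srs) = (1 − 2087/12493)·977300/2087 = 390.05202.
deff = 337.67273 / 390.05202 = 0.8657.

0.8657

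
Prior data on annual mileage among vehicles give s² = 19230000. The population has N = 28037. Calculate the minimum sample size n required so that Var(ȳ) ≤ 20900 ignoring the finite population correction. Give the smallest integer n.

Without fpc, n₀ = s²/D = 19230000/20900 = 920.0957.
Rounding up, n = 921.

921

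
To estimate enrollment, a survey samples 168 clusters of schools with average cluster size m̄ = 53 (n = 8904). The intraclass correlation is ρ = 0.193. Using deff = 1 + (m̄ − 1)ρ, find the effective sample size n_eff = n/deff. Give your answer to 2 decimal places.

deff = 1 + (53 − 1)·0.193 = 1 + 10.036 = 11.036.
n_eff = 8904 / 11.036 = 806.81.

806.81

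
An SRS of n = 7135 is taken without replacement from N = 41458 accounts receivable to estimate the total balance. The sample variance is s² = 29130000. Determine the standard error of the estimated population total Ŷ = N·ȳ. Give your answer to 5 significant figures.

Var(Ŷ) = N²·Var(ȳ) = N²·(1 − n/N)·s²/n.
f = 7135/41458 = 0.17210189; Var(ȳ) = 0.82789811·29130000/7135 = 3380.0521.
Var(Ŷ) = 41458² · 3380.0521 = 5.8095178 × 10^12.
SE(Ŷ) = √(5.8095178 × 10^12) = 2.4103 × 10^6.

2.4103 × 10^6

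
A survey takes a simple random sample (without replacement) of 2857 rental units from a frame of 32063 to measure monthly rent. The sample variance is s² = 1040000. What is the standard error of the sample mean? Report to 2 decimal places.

18.21

Under SRS without replacement, Var(ȳ) = (1 − f)·s²/n with f = n/N = 2857/32063 = 0.08910582.
Var(ȳ) = (1 − 0.08910582)·1040000/2857 = 0.91089418·364.0182 = 331.58206.
SE(ȳ) = √(331.58206) = 18.21.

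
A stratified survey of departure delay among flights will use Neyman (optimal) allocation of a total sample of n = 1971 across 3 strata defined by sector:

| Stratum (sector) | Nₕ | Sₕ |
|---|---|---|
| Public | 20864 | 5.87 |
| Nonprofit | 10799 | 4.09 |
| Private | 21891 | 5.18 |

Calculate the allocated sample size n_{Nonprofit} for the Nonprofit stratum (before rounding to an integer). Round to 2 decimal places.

Neyman allocation: nₕ = n·NₕSₕ / Σⱼ NⱼSⱼ.
Σ NⱼSⱼ = 20864·5.87 + 10799·4.09 + 21891·5.18 = 280034.97.
n_{Nonprofit} = 1971·10799·4.09 / 280034.97 = 310.87.

310.87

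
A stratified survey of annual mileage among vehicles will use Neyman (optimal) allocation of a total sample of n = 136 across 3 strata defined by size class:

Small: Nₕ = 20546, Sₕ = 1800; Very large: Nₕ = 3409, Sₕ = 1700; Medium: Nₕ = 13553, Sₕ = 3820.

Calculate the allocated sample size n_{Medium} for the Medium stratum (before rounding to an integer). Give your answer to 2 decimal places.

74.47

Neyman allocation: nₕ = n·NₕSₕ / Σⱼ NⱼSⱼ.
Σ NⱼSⱼ = 20546·1800 + 3409·1700 + 13553·3820 = 9.455056 × 10^7.
n_{Medium} = 136·13553·3820 / (9.455056 × 10^7) = 74.47.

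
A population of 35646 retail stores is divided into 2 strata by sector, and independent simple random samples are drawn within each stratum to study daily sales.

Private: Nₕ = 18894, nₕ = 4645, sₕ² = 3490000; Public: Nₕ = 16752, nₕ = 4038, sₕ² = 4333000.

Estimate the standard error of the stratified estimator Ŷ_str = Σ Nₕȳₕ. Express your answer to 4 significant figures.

Var(Ŷ_str) = Σₕ Nₕ²(1 − fₕ)sₕ²/nₕ.
Private: 18894²·(1 − 4645/18894)·3490000/4645 = 2.022777 × 10^11.
Public: 16752²·(1 − 4038/16752)·4333000/4038 = 2.2854475 × 10^11.
Sum = 4.3082245 × 10^11.
SE = √(4.3082245 × 10^11) = 656400.

656400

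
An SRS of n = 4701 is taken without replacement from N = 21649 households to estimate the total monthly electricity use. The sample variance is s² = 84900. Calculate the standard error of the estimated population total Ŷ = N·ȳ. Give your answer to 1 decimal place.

Var(Ŷ) = N²·Var(ȳ) = N²·(1 − n/N)·s²/n.
f = 4701/21649 = 0.21714629; Var(ȳ) = 0.78285371·84900/4701 = 14.138328.
Var(Ŷ) = 21649² · 14.138328 = 6.6263403 × 10^9.
SE(Ŷ) = √(6.6263403 × 10^9) = 81402.3.

81402.3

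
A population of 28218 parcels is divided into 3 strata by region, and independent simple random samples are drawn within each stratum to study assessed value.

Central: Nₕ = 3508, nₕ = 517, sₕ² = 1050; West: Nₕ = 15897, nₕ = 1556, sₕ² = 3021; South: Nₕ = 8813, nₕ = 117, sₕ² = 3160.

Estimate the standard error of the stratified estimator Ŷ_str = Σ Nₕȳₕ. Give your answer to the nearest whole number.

50337

Var(Ŷ_str) = Σₕ Nₕ²(1 − fₕ)sₕ²/nₕ.
Central: 3508²·(1 − 517/3508)·1050/517 = 2.1309573 × 10^7.
West: 15897²·(1 − 1556/15897)·3021/1556 = 4.426248 × 10^8.
South: 8813²·(1 − 117/8813)·3160/117 = 2.0698769 × 10^9.
Sum = 2.5338113 × 10^9.
SE = √(2.5338113 × 10^9) = 50337.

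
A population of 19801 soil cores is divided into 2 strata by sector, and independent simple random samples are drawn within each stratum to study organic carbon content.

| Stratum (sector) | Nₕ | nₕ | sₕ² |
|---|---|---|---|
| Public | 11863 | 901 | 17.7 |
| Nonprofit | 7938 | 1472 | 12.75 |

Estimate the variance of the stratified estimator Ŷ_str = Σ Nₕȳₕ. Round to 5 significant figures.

Var(Ŷ_str) = Σₕ Nₕ²(1 − fₕ)sₕ²/nₕ.
Public: 11863²·(1 − 901/11863)·17.7/901 = 2.5546582 × 10^6.
Nonprofit: 7938²·(1 − 1472/7938)·12.75/1472 = 444579.23.
Sum = 2.9992374 × 10^6.

2.9992 × 10^6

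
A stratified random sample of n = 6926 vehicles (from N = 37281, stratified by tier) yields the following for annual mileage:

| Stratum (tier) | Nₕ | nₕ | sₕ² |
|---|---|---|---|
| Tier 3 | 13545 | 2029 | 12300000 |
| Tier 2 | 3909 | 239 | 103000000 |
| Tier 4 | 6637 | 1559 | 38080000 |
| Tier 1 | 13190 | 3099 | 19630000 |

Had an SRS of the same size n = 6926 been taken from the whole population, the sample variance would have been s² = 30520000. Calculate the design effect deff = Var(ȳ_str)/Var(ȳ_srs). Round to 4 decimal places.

Var(ȳ_str) = Σ Wₕ²(1−fₕ)sₕ²/nₕ with Wₕ = Nₕ/37281:
  Tier 3: (13545/37281)²·(1−2029/13545)·12300000/2029 = 680.3441
  Tier 2: (3909/37281)²·(1−239/3909)·103000000/239 = 4448.3193
  Tier 4: (6637/37281)²·(1−1559/6637)·38080000/1559 = 592.29795
  Tier 1: (13190/37281)²·(1−3099/13190)·19630000/3099 = 606.6003
  → Var(ȳ_str) = 6327.5617.
Var(ȳ_srs) = (1 − 6926/37281)·30520000/6926 = 3587.9363.
deff = 6327.5617 / 3587.9363 = 1.7636.

1.7636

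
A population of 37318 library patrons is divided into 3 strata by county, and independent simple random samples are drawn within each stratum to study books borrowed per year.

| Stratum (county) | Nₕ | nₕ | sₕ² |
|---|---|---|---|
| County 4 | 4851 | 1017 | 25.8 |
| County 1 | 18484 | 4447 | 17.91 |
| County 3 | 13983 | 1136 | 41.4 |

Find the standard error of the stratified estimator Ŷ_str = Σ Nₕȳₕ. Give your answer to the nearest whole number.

2840

Var(Ŷ_str) = Σₕ Nₕ²(1 − fₕ)sₕ²/nₕ.
County 4: 4851²·(1 − 1017/4851)·25.8/1017 = 471826.29.
County 1: 18484²·(1 − 4447/18484)·17.91/4447 = 1.0449577 × 10^6.
County 3: 13983²·(1 − 1136/13983)·41.4/1136 = 6.5467249 × 10^6.
Sum = 8.0635089 × 10^6.
SE = √(8.0635089 × 10^6) = 2840.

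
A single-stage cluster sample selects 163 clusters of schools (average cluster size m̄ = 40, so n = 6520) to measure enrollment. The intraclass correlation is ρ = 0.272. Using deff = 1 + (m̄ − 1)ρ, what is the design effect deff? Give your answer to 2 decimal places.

deff = 1 + (40 − 1)·0.272 = 1 + 10.608 = 11.608.

11.61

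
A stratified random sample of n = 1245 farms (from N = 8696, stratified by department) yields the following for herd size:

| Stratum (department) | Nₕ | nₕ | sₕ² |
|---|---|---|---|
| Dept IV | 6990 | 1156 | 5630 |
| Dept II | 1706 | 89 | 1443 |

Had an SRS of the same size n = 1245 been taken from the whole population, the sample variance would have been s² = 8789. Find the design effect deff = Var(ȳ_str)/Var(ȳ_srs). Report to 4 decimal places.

Var(ȳ_str) = Σ Wₕ²(1−fₕ)sₕ²/nₕ with Wₕ = Nₕ/8696:
  Dept IV: (6990/8696)²·(1−1156/6990)·5630/1156 = 2.6263651
  Dept II: (1706/8696)²·(1−89/1706)·1443/89 = 0.59146127
  → Var(ȳ_str) = 3.2178264.
Var(ȳ_srs) = (1 − 1245/8696)·8789/1245 = 6.0487432.
deff = 3.2178264 / 6.0487432 = 0.5320.

0.5320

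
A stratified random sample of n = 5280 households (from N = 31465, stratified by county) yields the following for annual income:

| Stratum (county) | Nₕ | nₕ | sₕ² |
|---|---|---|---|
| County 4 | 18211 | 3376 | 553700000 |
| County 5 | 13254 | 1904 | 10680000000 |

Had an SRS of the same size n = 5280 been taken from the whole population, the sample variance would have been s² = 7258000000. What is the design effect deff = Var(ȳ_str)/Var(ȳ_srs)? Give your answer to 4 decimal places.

Var(ȳ_str) = Σ Wₕ²(1−fₕ)sₕ²/nₕ with Wₕ = Nₕ/31465:
  County 4: (18211/31465)²·(1−3376/18211)·553700000/3376 = 44754.629
  County 5: (13254/31465)²·(1−1904/13254)·10680000000/1904 = 852298.38
  → Var(ȳ_str) = 897053.01.
Var(ȳ_srs) = (1 − 5280/31465)·7258000000/5280 = 1.1439522 × 10^6.
deff = 897053.01 / (1.1439522 × 10^6) = 0.7842.

0.7842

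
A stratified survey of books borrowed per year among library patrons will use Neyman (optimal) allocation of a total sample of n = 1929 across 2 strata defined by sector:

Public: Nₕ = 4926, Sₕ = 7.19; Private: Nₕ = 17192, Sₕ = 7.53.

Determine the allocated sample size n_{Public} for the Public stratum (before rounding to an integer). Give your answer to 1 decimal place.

414.4

Neyman allocation: nₕ = n·NₕSₕ / Σⱼ NⱼSⱼ.
Σ NⱼSⱼ = 4926·7.19 + 17192·7.53 = 164873.7.
n_{Public} = 1929·4926·7.19 / 164873.7 = 414.4.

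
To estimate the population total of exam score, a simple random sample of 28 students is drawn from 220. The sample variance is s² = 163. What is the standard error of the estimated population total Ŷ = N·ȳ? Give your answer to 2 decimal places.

Var(Ŷ) = N²·Var(ȳ) = N²·(1 − n/N)·s²/n.
f = 28/220 = 0.12727273; Var(ȳ) = 0.87272727·163/28 = 5.0805195.
Var(Ŷ) = 220² · 5.0805195 = 245897.14.
SE(Ŷ) = √(245897.14) = 495.88.

495.88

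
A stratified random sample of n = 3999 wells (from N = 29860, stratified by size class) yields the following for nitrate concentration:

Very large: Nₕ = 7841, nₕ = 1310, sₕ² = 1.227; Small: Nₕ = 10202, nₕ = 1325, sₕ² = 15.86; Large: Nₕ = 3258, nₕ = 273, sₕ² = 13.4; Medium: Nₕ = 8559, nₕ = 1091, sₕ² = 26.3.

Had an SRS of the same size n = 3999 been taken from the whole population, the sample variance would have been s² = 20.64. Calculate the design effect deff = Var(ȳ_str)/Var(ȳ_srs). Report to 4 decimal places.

Var(ȳ_str) = Σ Wₕ²(1−fₕ)sₕ²/nₕ with Wₕ = Nₕ/29860:
  Very large: (7841/29860)²·(1−1310/7841)·1.227/1310 = 5.3795357 × 10^-5
  Small: (10202/29860)²·(1−1325/10202)·15.86/1325 = 0.0012157919
  Large: (3258/29860)²·(1−273/3258)·13.4/273 = 5.3537484 × 10^-4
  Medium: (8559/29860)²·(1−1091/8559)·26.3/1091 = 0.0017281392
  → Var(ȳ_str) = 0.0035331013.
Var(ȳ_srs) = (1 − 3999/29860)·20.64/3999 = 0.0044700646.
deff = 0.0035331013 / 0.0044700646 = 0.7904.

0.7904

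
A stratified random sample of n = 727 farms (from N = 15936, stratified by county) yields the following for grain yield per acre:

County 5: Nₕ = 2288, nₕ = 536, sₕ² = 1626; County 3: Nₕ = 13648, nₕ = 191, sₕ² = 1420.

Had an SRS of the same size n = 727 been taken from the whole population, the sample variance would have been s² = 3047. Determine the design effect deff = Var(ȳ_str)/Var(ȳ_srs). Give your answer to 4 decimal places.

1.3561

Var(ȳ_str) = Σ Wₕ²(1−fₕ)sₕ²/nₕ with Wₕ = Nₕ/15936:
  County 5: (2288/15936)²·(1−536/2288)·1626/536 = 0.047883648
  County 3: (13648/15936)²·(1−191/13648)·1420/191 = 5.3766727
  → Var(ȳ_str) = 5.4245563.
Var(ȳ_srs) = (1 − 727/15936)·3047/727 = 3.9999944.
deff = 5.4245563 / 3.9999944 = 1.3561.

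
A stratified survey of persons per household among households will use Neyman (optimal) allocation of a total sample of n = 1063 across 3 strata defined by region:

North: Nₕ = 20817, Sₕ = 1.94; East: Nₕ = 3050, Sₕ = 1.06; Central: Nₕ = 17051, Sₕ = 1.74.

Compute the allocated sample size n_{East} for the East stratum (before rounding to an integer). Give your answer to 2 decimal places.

Neyman allocation: nₕ = n·NₕSₕ / Σⱼ NⱼSⱼ.
Σ NⱼSⱼ = 20817·1.94 + 3050·1.06 + 17051·1.74 = 73286.72.
n_{East} = 1063·3050·1.06 / 73286.72 = 46.89.

46.89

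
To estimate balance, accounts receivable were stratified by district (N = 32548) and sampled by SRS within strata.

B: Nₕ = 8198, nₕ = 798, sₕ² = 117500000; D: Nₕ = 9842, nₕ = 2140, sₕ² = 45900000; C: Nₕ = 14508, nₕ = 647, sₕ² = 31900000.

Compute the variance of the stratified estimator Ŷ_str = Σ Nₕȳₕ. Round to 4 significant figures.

2.047 × 10^13

Var(Ŷ_str) = Σₕ Nₕ²(1 − fₕ)sₕ²/nₕ.
B: 8198²·(1 − 798/8198)·117500000/798 = 8.9325326 × 10^12.
D: 9842²·(1 − 2140/9842)·45900000/2140 = 1.6258699 × 10^12.
C: 14508²·(1 − 647/14508)·31900000/647 = 9.914904 × 10^12.
Sum = 2.0473307 × 10^13.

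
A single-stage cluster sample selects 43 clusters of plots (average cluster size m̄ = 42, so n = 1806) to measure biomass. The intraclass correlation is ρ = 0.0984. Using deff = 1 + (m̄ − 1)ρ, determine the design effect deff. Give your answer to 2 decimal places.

5.03

deff = 1 + (42 − 1)·0.0984 = 1 + 4.0344 = 5.0344.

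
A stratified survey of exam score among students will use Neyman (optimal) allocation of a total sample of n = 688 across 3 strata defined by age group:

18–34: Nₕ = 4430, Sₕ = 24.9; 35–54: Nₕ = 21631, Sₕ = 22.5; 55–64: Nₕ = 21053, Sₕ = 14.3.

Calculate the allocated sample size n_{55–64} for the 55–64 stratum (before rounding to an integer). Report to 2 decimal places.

Neyman allocation: nₕ = n·NₕSₕ / Σⱼ NⱼSⱼ.
Σ NⱼSⱼ = 4430·24.9 + 21631·22.5 + 21053·14.3 = 898062.4.
n_{55–64} = 688·21053·14.3 / 898062.4 = 230.64.

230.64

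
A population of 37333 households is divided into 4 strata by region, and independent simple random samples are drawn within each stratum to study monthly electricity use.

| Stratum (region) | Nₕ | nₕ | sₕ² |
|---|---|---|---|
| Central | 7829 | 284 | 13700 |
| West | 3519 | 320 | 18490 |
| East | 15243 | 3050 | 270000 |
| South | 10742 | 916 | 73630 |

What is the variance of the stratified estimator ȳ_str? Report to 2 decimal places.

Var(ȳ_str) = Σₕ Wₕ²(1 − fₕ)sₕ²/nₕ with Wₕ = Nₕ/N, N = 37333.
Central: Wₕ = 0.20970723; term = 0.20970723²·(1 − 0.03627539)·13700/284 = 2.0444758.
West: Wₕ = 0.09425977; term = 0.09425977²·(1 − 0.09093492)·18490/320 = 0.46669662.
East: Wₕ = 0.40829829; term = 0.40829829²·(1 − 0.20009185)·270000/3050 = 11.804815.
South: Wₕ = 0.28773471; term = 0.28773471²·(1 − 0.08527276)·73630/916 = 6.0874507.
Sum = 20.403438.

20.40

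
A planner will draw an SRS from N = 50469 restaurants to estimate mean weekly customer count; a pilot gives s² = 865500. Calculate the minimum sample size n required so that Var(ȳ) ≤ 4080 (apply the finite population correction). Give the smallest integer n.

212

Without fpc, n₀ = s²/D = 865500/4080 = 212.1324.
With fpc, (1 − n/N)·s²/n ≤ D requires n ≥ n₀/(1 + n₀/N) = 212.1324/(1 + 212.1324/50469) = 211.2445.
Rounding up, n = 212.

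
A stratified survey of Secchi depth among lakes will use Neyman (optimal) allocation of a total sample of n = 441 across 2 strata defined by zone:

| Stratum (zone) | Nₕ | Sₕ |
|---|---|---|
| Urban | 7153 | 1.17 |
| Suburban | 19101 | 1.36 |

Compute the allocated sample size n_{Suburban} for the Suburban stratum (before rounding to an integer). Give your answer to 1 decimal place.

Neyman allocation: nₕ = n·NₕSₕ / Σⱼ NⱼSⱼ.
Σ NⱼSⱼ = 7153·1.17 + 19101·1.36 = 34346.37.
n_{Suburban} = 441·19101·1.36 / 34346.37 = 333.5.

333.5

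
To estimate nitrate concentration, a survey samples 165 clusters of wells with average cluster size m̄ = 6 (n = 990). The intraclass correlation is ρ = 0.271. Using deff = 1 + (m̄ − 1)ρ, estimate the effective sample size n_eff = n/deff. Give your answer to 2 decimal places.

420.38

deff = 1 + (6 − 1)·0.271 = 1 + 1.355 = 2.355.
n_eff = 990 / 2.355 = 420.38.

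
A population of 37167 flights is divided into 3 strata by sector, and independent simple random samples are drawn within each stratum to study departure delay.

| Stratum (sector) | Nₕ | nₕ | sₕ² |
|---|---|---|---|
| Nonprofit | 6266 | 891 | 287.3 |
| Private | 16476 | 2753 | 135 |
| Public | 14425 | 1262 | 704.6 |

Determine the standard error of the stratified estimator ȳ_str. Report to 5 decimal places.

0.30435

Var(ȳ_str) = Σₕ Wₕ²(1 − fₕ)sₕ²/nₕ with Wₕ = Nₕ/N, N = 37167.
Nonprofit: Wₕ = 0.16859042; term = 0.16859042²·(1 − 0.14219598)·287.3/891 = 0.0078616149.
Private: Wₕ = 0.44329647; term = 0.44329647²·(1 − 0.16709153)·135/2753 = 0.008026263.
Public: Wₕ = 0.38811311; term = 0.38811311²·(1 − 0.08748700)·704.6/1262 = 0.076743035.
Sum = 0.092630913.
SE = √(0.092630913) = 0.30435.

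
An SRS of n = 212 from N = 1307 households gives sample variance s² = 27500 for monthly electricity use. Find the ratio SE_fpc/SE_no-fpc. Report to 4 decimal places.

f = n/N = 212/1307 = 0.16220352.
SE_no-fpc = √(s²/n) = 11.389336; SE_fpc = √((1−f)s²/n) = 10.424799.
Ratio = √(1−f) = 0.91531223.

0.9153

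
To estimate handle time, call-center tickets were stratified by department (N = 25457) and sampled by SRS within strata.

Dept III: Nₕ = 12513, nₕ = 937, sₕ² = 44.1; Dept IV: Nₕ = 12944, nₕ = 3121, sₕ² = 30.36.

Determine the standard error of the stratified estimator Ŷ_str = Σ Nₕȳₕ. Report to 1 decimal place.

2838.0

Var(Ŷ_str) = Σₕ Nₕ²(1 − fₕ)sₕ²/nₕ.
Dept III: 12513²·(1 − 937/12513)·44.1/937 = 6.8174029 × 10^6.
Dept IV: 12944²·(1 − 3121/12944)·30.36/3121 = 1.2368603 × 10^6.
Sum = 8.0542632 × 10^6.
SE = √(8.0542632 × 10^6) = 2838.0.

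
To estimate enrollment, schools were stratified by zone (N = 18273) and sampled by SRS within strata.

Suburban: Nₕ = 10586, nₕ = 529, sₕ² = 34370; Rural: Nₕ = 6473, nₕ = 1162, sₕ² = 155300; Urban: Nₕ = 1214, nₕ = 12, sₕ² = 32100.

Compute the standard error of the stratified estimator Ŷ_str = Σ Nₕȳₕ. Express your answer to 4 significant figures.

Var(Ŷ_str) = Σₕ Nₕ²(1 − fₕ)sₕ²/nₕ.
Suburban: 10586²·(1 − 529/10586)·34370/529 = 6.9171023 × 10^9.
Rural: 6473²·(1 − 1162/6473)·155300/1162 = 4.594595 × 10^9.
Urban: 1214²·(1 − 12/1214)·32100/12 = 3.9034349 × 10^9.
Sum = 1.5415132 × 10^10.
SE = √(1.5415132 × 10^10) = 124200.

124200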